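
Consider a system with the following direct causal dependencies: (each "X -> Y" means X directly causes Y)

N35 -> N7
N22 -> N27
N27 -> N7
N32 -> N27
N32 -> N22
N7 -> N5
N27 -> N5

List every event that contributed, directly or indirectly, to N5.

Immediate causes of N5: N27, N7.
Further upstream: N32, N22, N35.

N22, N27, N32, N35, N7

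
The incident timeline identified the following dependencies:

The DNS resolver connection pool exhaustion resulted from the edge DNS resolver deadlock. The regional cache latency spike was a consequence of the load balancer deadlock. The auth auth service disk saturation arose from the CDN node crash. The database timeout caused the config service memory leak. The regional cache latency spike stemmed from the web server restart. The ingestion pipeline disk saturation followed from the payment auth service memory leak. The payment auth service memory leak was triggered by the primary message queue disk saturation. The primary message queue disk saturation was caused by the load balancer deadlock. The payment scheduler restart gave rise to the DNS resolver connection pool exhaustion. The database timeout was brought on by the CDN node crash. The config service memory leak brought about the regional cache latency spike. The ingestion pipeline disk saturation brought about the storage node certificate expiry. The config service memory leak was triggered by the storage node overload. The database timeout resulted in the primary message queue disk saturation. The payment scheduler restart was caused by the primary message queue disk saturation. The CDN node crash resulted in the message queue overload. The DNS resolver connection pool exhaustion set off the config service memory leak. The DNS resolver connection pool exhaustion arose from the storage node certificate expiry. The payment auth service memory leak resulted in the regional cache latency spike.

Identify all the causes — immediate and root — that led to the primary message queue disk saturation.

the CDN node crash, the database timeout, the load balancer deadlock

Immediate causes of the primary message queue disk saturation: the load balancer deadlock, the database timeout.
Further upstream: the CDN node crash.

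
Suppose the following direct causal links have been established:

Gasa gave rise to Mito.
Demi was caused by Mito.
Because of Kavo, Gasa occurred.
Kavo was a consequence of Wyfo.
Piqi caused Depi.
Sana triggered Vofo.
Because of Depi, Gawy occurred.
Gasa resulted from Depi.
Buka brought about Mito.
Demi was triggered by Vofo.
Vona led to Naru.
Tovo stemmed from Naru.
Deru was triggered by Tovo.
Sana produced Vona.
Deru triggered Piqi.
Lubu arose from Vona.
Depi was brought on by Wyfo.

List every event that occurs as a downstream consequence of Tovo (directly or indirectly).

Demi, Depi, Deru, Gasa, Gawy, Mito, Piqi

Direct effects: Deru.
2 steps out: Piqi.
3 steps out: Depi.
4 steps out: Gawy, Gasa.
5 steps out: Mito.
6 steps out: Demi.
Not reachable from it: Wyfo, Sana, Kavo, Vona, Vofo, Naru, Lubu, Buka.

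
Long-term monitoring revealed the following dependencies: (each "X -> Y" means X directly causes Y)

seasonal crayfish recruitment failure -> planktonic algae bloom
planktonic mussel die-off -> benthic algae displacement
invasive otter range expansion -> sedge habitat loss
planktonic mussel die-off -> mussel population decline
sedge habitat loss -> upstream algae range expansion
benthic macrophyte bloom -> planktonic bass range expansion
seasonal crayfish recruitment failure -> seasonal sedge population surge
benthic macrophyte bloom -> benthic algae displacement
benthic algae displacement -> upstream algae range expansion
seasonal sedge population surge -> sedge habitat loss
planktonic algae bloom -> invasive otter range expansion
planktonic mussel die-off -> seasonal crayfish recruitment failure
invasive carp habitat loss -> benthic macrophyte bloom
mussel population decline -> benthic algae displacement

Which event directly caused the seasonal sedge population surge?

the seasonal crayfish recruitment failure

Upstream contributors include the planktonic mussel die-off, but only the seasonal crayfish recruitment failure feeds directly into the seasonal sedge population surge.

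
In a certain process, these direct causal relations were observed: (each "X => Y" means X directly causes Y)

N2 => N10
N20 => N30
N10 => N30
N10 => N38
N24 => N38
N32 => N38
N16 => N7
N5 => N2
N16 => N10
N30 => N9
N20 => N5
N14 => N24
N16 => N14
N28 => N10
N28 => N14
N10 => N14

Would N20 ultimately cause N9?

There is a causal chain: N20 → N30 → N9.

Yes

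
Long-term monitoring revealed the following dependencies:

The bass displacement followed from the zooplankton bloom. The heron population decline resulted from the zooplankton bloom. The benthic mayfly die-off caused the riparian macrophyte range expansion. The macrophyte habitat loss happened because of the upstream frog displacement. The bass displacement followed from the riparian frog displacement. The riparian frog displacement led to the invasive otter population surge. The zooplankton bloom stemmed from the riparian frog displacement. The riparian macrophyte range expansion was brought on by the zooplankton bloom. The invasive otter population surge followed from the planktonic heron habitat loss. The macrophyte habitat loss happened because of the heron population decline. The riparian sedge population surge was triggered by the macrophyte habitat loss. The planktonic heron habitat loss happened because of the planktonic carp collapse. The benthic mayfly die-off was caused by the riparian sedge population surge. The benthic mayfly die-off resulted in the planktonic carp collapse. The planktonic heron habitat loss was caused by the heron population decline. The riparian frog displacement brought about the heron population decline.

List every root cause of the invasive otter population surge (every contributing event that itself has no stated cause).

the riparian frog displacement, the upstream frog displacement

Tracing upstream from the invasive otter population surge: the invasive otter population surge ← the riparian frog displacement.
A separate upstream branch: the invasive otter population surge ← the planktonic heron habitat loss ← the planktonic carp collapse ← the benthic mayfly die-off ← the riparian sedge population surge ← the macrophyte habitat loss ← the upstream frog displacement.
Each of those chain origins has no stated cause.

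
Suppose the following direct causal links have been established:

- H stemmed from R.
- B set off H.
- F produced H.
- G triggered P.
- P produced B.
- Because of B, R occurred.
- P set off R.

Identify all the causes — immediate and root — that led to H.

B, F, G, P, R

Immediate causes of H: B, F, R.
Further upstream: G, P.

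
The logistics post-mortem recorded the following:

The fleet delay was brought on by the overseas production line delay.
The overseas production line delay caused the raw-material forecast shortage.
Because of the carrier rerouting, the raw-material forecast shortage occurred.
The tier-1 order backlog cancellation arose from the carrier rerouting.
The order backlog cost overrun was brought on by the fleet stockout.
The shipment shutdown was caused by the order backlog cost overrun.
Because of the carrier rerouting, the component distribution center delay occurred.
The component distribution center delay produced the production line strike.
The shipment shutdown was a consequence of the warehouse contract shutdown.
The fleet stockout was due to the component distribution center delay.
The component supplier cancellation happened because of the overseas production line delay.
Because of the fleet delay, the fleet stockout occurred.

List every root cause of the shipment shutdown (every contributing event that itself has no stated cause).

Tracing upstream from the shipment shutdown: the shipment shutdown ← the order backlog cost overrun ← the fleet stockout ← the component distribution center delay ← the carrier rerouting.
A separate upstream branch: the shipment shutdown ← the order backlog cost overrun ← the fleet stockout ← the fleet delay ← the overseas production line delay.
A separate upstream branch: the shipment shutdown ← the warehouse contract shutdown.
Each of those chain origins has no stated cause.

the carrier rerouting, the overseas production line delay, the warehouse contract shutdown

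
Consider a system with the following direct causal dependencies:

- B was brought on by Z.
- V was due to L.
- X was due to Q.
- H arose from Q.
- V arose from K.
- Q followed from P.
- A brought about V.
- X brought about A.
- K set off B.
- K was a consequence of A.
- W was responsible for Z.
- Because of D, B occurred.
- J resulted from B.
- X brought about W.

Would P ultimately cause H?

There is a causal chain: P → Q → H.

Yes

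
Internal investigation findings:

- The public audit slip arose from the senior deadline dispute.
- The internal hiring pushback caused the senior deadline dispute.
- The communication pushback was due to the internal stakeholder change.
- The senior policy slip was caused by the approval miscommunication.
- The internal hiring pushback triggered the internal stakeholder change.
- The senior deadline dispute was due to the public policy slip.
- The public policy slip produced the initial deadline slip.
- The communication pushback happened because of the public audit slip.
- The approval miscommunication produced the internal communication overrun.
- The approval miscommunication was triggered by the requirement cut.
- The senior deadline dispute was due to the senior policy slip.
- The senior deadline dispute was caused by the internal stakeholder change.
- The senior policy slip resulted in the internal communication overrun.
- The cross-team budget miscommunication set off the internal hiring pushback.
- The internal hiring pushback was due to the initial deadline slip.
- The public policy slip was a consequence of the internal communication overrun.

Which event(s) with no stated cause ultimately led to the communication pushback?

the cross-team budget miscommunication, the requirement cut

Tracing upstream from the communication pushback: the communication pushback ← the public audit slip ← the senior deadline dispute ← the senior policy slip ← the approval miscommunication ← the requirement cut.
A separate upstream branch: the communication pushback ← the internal stakeholder change ← the internal hiring pushback ← the cross-team budget miscommunication.
Each of those chain origins has no stated cause.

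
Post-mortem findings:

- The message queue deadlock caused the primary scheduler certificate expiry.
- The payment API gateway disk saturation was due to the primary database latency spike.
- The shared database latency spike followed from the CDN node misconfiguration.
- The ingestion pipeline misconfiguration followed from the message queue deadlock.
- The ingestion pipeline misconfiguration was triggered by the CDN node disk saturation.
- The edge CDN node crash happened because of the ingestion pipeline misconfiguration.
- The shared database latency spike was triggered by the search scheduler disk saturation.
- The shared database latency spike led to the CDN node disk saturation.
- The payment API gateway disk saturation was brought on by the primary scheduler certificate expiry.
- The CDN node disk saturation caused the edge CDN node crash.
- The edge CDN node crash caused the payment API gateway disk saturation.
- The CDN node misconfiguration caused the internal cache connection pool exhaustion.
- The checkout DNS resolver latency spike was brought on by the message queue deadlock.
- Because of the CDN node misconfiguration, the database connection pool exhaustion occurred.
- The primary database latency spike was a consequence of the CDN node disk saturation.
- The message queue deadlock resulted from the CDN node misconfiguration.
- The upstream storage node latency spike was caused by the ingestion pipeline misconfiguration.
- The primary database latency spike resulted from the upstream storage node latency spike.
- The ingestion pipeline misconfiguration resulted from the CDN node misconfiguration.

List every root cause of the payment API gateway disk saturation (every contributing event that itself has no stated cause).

Tracing upstream from the payment API gateway disk saturation: the payment API gateway disk saturation ← the primary scheduler certificate expiry ← the message queue deadlock ← the CDN node misconfiguration.
A separate upstream branch: the payment API gateway disk saturation ← the primary database latency spike ← the CDN node disk saturation ← the shared database latency spike ← the search scheduler disk saturation.
Each of those chain origins has no stated cause.

the CDN node misconfiguration, the search scheduler disk saturation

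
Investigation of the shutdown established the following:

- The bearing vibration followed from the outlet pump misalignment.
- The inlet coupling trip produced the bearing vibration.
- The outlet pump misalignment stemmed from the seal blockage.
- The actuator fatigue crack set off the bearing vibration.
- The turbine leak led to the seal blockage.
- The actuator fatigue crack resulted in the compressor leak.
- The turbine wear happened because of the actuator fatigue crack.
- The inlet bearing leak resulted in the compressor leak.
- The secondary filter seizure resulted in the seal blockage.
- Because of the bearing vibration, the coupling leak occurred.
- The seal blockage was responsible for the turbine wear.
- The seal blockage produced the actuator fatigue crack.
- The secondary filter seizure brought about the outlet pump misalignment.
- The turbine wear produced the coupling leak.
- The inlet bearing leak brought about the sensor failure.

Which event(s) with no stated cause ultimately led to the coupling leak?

the inlet coupling trip, the secondary filter seizure, the turbine leak

Tracing upstream from the coupling leak: the coupling leak ← the turbine wear ← the seal blockage ← the turbine leak.
A separate upstream branch: the coupling leak ← the bearing vibration ← the inlet coupling trip.
A separate upstream branch: the coupling leak ← the turbine wear ← the seal blockage ← the secondary filter seizure.
Each of those chain origins has no stated cause.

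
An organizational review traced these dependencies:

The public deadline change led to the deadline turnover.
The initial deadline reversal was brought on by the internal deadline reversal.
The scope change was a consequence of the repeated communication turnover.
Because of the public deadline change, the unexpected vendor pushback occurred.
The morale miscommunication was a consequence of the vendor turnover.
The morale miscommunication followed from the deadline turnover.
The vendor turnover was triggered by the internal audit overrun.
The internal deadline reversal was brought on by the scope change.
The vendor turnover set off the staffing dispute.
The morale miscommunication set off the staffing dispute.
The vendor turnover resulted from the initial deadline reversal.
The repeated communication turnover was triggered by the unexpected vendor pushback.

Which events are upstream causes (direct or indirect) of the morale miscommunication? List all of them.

Immediate causes of the morale miscommunication: the deadline turnover, the vendor turnover.
Further upstream: the public deadline change, the unexpected vendor pushback, the repeated communication turnover, the scope change, the internal audit overrun, the internal deadline reversal, the initial deadline reversal.

the deadline turnover, the initial deadline reversal, the internal audit overrun, the internal deadline reversal, the public deadline change, the repeated communication turnover, the scope change, the unexpected vendor pushback, the vendor turnover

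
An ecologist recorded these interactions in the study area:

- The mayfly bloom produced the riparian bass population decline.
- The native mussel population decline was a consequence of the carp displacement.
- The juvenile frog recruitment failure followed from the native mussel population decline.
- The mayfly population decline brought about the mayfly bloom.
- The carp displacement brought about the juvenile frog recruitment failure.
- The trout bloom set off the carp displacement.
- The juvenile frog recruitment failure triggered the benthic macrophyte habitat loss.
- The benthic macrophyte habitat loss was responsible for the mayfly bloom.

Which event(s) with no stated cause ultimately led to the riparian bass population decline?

the mayfly population decline, the trout bloom

Tracing upstream from the riparian bass population decline: the riparian bass population decline ← the mayfly bloom ← the benthic macrophyte habitat loss ← the juvenile frog recruitment failure ← the carp displacement ← the trout bloom.
A separate upstream branch: the riparian bass population decline ← the mayfly bloom ← the mayfly population decline.
Each of those chain origins has no stated cause.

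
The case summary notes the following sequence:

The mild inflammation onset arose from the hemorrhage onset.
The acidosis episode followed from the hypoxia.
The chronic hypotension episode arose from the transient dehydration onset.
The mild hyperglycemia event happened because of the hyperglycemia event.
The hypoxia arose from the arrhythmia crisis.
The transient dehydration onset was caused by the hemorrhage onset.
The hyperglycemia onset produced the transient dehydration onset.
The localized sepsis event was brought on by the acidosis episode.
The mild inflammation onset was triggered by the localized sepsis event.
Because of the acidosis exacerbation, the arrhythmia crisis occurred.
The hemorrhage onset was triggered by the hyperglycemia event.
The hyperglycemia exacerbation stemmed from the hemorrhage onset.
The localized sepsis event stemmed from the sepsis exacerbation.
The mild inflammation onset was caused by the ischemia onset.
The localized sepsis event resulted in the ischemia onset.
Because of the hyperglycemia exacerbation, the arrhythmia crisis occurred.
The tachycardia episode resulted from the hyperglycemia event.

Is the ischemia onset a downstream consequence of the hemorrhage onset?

There is a causal chain: the hemorrhage onset → the hyperglycemia exacerbation → the arrhythmia crisis → the hypoxia → the acidosis episode → the localized sepsis event → the ischemia onset.

Yes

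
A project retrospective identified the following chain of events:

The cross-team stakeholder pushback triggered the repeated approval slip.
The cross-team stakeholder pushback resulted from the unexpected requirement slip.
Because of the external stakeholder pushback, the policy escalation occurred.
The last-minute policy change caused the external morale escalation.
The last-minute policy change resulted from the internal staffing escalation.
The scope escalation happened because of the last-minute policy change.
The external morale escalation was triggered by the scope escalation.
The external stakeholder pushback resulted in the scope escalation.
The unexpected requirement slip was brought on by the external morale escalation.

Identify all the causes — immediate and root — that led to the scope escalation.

the external stakeholder pushback, the internal staffing escalation, the last-minute policy change

Immediate causes of the scope escalation: the external stakeholder pushback, the last-minute policy change.
Further upstream: the internal staffing escalation.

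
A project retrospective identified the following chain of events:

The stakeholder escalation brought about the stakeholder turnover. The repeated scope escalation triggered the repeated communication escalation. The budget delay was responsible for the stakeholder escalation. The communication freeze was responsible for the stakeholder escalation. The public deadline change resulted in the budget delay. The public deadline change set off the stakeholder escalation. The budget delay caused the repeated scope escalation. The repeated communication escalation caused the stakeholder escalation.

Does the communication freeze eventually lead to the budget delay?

The communication freeze leads to the stakeholder escalation, the stakeholder turnover; the budget delay is not among them.

No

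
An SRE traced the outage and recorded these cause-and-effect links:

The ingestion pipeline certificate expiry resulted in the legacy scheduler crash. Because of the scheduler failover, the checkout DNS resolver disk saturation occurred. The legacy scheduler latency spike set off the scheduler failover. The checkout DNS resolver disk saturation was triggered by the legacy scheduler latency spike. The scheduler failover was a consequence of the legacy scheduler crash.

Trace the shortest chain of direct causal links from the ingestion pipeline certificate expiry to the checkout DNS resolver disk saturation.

the ingestion pipeline certificate expiry → the legacy scheduler crash
the legacy scheduler crash → the scheduler failover
the scheduler failover → the checkout DNS resolver disk saturation
Length: 3 steps.

the ingestion pipeline certificate expiry → the legacy scheduler crash → the scheduler failover → the checkout DNS resolver disk saturation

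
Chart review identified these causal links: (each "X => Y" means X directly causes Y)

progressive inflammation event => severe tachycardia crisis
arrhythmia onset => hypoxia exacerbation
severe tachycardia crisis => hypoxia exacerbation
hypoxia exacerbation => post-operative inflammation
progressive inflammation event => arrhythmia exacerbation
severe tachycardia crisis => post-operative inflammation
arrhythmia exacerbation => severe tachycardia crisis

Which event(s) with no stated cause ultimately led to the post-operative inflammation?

Tracing upstream from the post-operative inflammation: the post-operative inflammation ← the severe tachycardia crisis ← the progressive inflammation event.
A separate upstream branch: the post-operative inflammation ← the hypoxia exacerbation ← the arrhythmia onset.
Each of those chain origins has no stated cause.

the arrhythmia onset, the progressive inflammation event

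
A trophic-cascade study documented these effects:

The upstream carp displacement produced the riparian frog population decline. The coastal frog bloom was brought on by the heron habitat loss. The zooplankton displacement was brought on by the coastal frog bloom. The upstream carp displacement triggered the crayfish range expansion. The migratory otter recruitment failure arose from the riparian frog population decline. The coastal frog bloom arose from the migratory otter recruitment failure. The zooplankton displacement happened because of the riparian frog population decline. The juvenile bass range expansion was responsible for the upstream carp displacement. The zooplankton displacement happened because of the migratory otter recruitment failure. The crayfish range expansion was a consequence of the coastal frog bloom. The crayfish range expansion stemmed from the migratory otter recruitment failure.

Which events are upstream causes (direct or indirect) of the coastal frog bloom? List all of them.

the heron habitat loss, the juvenile bass range expansion, the migratory otter recruitment failure, the riparian frog population decline, the upstream carp displacement

Immediate causes of the coastal frog bloom: the migratory otter recruitment failure, the heron habitat loss.
Further upstream: the juvenile bass range expansion, the upstream carp displacement, the riparian frog population decline.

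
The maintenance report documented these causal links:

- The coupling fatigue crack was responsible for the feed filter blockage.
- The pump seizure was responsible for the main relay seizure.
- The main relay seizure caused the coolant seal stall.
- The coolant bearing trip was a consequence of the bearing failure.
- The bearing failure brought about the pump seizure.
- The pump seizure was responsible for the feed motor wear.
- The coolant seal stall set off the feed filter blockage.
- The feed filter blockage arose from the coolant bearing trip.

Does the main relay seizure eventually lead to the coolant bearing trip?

No

The main relay seizure leads to the coolant seal stall, the feed filter blockage; the coolant bearing trip is not among them.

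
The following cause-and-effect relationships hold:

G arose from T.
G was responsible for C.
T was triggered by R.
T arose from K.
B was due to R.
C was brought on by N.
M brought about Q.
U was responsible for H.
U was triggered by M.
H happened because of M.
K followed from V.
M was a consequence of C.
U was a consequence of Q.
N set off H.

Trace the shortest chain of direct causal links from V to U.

V → K → T → G → C → M → U

V → K
K → T
T → G
G → C
C → M
M → U
Length: 6 steps.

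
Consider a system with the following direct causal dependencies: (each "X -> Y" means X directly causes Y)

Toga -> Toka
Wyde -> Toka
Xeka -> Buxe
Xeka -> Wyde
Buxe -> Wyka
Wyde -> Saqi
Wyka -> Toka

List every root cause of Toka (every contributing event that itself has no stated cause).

Tracing upstream from Toka: Toka ← Toga.
A separate upstream branch: Toka ← Wyde ← Xeka.
Each of those chain origins has no stated cause.

Toga, Xeka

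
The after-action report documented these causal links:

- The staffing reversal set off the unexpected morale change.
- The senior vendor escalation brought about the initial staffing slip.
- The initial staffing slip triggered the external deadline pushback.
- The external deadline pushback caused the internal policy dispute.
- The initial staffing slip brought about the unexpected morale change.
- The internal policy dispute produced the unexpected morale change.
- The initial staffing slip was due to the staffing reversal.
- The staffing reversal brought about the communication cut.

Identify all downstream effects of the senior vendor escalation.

the external deadline pushback, the initial staffing slip, the internal policy dispute, the unexpected morale change

Direct effects: the initial staffing slip.
2 steps out: the external deadline pushback, the unexpected morale change.
3 steps out: the internal policy dispute.
Not reachable from it: the staffing reversal, the communication cut.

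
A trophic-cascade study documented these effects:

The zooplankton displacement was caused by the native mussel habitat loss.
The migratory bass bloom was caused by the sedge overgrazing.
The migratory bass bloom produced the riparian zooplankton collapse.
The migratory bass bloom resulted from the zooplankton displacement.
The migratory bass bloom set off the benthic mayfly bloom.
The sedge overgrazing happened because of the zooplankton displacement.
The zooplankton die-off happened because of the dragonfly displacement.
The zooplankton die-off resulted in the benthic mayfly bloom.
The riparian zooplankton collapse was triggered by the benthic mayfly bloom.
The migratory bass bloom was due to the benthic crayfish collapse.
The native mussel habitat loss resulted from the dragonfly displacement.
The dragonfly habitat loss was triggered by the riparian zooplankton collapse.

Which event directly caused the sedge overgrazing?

Upstream contributors include the dragonfly displacement, the native mussel habitat loss, but only the zooplankton displacement feeds directly into the sedge overgrazing.

the zooplankton displacement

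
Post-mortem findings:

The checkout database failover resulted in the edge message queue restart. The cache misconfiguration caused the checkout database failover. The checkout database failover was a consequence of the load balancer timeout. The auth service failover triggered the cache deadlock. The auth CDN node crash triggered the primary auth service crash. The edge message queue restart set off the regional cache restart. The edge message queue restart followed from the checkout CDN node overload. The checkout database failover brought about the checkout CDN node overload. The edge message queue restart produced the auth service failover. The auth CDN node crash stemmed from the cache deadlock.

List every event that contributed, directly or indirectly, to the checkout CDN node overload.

the cache misconfiguration, the checkout database failover, the load balancer timeout

Immediate cause of the checkout CDN node overload: the checkout database failover.
Further upstream: the cache misconfiguration, the load balancer timeout.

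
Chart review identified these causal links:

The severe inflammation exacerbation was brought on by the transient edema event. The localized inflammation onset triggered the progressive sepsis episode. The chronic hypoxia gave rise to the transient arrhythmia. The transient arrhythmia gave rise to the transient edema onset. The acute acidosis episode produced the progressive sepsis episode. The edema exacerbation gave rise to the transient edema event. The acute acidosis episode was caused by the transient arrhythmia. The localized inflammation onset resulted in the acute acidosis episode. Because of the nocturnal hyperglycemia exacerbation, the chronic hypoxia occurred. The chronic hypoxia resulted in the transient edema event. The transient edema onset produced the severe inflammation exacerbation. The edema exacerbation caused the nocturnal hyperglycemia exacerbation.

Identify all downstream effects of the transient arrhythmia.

Direct effects: the acute acidosis episode, the transient edema onset.
2 steps out: the progressive sepsis episode, the severe inflammation exacerbation.
Not reachable from it: the edema exacerbation, the nocturnal hyperglycemia exacerbation, the localized inflammation onset, the chronic hypoxia, the transient edema event.

the acute acidosis episode, the progressive sepsis episode, the severe inflammation exacerbation, the transient edema onset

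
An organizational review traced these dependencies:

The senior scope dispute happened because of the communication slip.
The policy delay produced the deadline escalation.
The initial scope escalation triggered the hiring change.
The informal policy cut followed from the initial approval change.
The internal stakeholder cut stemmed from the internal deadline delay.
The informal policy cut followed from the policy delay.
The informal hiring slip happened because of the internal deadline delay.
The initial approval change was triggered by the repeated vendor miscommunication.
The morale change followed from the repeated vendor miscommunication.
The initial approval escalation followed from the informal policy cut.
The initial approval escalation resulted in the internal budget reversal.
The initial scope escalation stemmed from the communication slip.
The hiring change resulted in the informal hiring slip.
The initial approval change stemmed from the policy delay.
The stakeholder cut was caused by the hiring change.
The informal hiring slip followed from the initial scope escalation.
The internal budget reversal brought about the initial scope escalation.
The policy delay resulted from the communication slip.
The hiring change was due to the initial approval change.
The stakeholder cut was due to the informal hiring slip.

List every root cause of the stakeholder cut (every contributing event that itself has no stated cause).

the communication slip, the internal deadline delay, the repeated vendor miscommunication

Tracing upstream from the stakeholder cut: the stakeholder cut ← the informal hiring slip ← the internal deadline delay.
A separate upstream branch: the stakeholder cut ← the hiring change ← the initial scope escalation ← the communication slip.
A separate upstream branch: the stakeholder cut ← the hiring change ← the initial approval change ← the repeated vendor miscommunication.
Each of those chain origins has no stated cause.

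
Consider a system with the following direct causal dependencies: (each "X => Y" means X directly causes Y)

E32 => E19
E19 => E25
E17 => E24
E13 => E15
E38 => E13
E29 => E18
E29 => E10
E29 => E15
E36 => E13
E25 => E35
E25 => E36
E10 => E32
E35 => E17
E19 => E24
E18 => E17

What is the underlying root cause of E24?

E29

Tracing upstream from E24: E24 ← E17 ← E18 ← E29.
E29 has no stated cause, so it is the root.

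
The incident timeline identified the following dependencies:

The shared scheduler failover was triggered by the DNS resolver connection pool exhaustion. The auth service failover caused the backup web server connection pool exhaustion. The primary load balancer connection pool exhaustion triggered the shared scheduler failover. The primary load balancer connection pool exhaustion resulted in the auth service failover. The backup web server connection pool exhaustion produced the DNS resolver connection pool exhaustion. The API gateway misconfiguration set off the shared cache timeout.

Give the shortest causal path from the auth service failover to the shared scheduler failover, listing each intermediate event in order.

the auth service failover → the backup web server connection pool exhaustion
the backup web server connection pool exhaustion → the DNS resolver connection pool exhaustion
the DNS resolver connection pool exhaustion → the shared scheduler failover
Length: 3 steps.

the auth service failover → the backup web server connection pool exhaustion → the DNS resolver connection pool exhaustion → the shared scheduler failover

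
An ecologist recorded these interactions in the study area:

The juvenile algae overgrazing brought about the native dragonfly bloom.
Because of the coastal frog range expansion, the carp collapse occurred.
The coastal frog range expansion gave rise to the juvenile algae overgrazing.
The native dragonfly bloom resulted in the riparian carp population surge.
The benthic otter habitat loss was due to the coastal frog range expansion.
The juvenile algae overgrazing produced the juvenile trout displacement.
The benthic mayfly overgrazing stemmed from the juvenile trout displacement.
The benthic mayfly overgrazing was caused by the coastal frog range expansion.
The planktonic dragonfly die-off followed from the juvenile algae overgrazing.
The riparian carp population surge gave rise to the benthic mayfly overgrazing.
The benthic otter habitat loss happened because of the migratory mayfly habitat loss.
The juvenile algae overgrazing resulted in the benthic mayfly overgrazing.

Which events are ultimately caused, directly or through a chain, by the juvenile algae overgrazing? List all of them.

Direct effects: the juvenile trout displacement, the native dragonfly bloom, the benthic mayfly overgrazing, the planktonic dragonfly die-off.
2 steps out: the riparian carp population surge.
Not reachable from it: the coastal frog range expansion, the carp collapse, the migratory mayfly habitat loss, the benthic otter habitat loss.

the benthic mayfly overgrazing, the juvenile trout displacement, the native dragonfly bloom, the planktonic dragonfly die-off, the riparian carp population surge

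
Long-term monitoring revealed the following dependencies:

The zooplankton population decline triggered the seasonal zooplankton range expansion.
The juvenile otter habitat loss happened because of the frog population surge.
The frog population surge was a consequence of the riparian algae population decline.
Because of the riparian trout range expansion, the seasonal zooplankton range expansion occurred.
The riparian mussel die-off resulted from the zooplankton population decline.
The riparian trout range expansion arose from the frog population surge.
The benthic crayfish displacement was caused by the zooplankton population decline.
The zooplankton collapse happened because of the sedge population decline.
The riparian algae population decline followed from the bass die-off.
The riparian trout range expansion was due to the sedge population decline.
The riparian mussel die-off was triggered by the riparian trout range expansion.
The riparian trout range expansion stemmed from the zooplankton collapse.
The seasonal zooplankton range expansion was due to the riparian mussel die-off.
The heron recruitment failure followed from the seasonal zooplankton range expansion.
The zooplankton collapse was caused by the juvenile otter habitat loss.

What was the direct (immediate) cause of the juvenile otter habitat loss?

the frog population surge

Upstream contributors include the bass die-off, the riparian algae population decline, but only the frog population surge feeds directly into the juvenile otter habitat loss.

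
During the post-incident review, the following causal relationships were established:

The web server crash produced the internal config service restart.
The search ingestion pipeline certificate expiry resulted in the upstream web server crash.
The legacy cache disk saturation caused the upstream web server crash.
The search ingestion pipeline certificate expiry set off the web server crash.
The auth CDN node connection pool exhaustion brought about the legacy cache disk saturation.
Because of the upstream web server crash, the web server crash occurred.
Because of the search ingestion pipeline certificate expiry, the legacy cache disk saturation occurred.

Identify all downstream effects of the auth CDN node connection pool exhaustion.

the internal config service restart, the legacy cache disk saturation, the upstream web server crash, the web server crash

Direct effects: the legacy cache disk saturation.
2 steps out: the upstream web server crash.
3 steps out: the web server crash.
4 steps out: the internal config service restart.
Not reachable from it: the search ingestion pipeline certificate expiry.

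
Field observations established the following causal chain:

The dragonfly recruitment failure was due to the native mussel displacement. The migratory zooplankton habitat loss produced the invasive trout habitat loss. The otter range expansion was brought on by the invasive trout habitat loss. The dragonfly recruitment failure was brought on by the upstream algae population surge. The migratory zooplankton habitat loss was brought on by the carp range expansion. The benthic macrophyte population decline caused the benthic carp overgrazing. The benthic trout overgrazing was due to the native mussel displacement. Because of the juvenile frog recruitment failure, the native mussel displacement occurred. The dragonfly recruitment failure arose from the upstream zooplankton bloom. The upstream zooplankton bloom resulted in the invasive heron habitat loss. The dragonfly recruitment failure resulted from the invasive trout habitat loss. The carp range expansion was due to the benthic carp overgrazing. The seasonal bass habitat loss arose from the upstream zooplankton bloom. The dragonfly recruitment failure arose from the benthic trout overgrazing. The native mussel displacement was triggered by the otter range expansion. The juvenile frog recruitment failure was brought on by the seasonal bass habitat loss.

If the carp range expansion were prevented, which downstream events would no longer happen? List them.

the invasive trout habitat loss, the migratory zooplankton habitat loss, the otter range expansion

Downstream of the carp range expansion: the migratory zooplankton habitat loss, the invasive trout habitat loss, the otter range expansion, the native mussel displacement, the benthic trout overgrazing, the dragonfly recruitment failure.
Of those, still caused via another path: the native mussel displacement, the benthic trout overgrazing, the dragonfly recruitment failure.
The remainder have no surviving cause.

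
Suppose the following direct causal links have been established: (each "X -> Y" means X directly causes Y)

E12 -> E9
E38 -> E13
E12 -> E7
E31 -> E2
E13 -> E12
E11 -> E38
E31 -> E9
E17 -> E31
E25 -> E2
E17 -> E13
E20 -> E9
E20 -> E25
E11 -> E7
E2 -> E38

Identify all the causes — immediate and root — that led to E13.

Immediate causes of E13: E17, E38.
Further upstream: E20, E25, E31, E11, E2.

E11, E17, E2, E20, E25, E31, E38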